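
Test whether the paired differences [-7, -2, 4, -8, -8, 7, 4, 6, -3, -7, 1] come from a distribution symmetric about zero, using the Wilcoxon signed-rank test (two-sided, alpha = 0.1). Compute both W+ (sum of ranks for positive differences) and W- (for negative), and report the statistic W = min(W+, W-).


Step 1: Drop any zero differences (none here) and take |d_i|.
|d| = [7, 2, 4, 8, 8, 7, 4, 6, 3, 7, 1]
Step 2: Midrank |d_i| (ties get averaged ranks).
ranks: |7|->8, |2|->2, |4|->4.5, |8|->10.5, |8|->10.5, |7|->8, |4|->4.5, |6|->6, |3|->3, |7|->8, |1|->1
Step 3: Attach original signs; sum ranks with positive sign and with negative sign.
W+ = 4.5 + 8 + 4.5 + 6 + 1 = 24
W- = 8 + 2 + 10.5 + 10.5 + 3 + 8 = 42
(Check: W+ + W- = 66 should equal n(n+1)/2 = 66.)
Step 4: Test statistic W = min(W+, W-) = 24.
Step 5: Ties in |d|, so use the tie-corrected normal approximation.
        E[W] = n(n+1)/4 = 11*12/4 = 33.
        Tie groups: |d|=4 (t=2), |d|=7 (t=3), |d|=8 (t=2); sum(t^3 - t) = 36.
        Var[W] = n(n+1)(2n+1)/24 - sum(t^3-t)/48 = 3036/24 - 36/48 = 125.75.
        z = (W - E[W]) / sqrt(Var[W]) = (24 - 33) / 11.2138 = -0.8026.
        Two-sided p = 2*Phi(z) = 0.422217.
Step 6: alpha = 0.1. fail to reject H0.

W+ = 24, W- = 42, W = min = 24, p = 0.422217, fail to reject H0.


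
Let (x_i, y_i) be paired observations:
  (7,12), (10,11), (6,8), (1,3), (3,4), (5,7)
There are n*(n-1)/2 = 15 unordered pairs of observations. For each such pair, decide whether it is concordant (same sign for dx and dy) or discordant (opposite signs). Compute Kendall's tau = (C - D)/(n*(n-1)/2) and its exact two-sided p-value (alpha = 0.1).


Step 1: Enumerate the 15 unordered pairs (i,j) with i<j and classify each by sign(x_j-x_i) * sign(y_j-y_i).
  (1,2):dx=+3,dy=-1->D; (1,3):dx=-1,dy=-4->C; (1,4):dx=-6,dy=-9->C; (1,5):dx=-4,dy=-8->C
  (1,6):dx=-2,dy=-5->C; (2,3):dx=-4,dy=-3->C; (2,4):dx=-9,dy=-8->C; (2,5):dx=-7,dy=-7->C
  (2,6):dx=-5,dy=-4->C; (3,4):dx=-5,dy=-5->C; (3,5):dx=-3,dy=-4->C; (3,6):dx=-1,dy=-1->C
  (4,5):dx=+2,dy=+1->C; (4,6):dx=+4,dy=+4->C; (5,6):dx=+2,dy=+3->C
Step 2: C = 14, D = 1, total pairs = 15.
Step 3: tau = (C - D)/(n(n-1)/2) = (14 - 1)/15 = 0.866667.
Step 4: Exact two-sided p-value (enumerate n! = 720 permutations of y under H0): p = 0.016667.
Step 5: alpha = 0.1. reject H0.

tau_b = 0.8667 (C=14, D=1), p = 0.016667, reject H0.


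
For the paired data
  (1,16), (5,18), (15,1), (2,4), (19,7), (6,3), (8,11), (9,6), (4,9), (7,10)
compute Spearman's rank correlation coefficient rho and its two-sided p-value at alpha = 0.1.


Step 1: Rank x and y separately (midranks; no ties here).
rank(x): 1->1, 5->4, 15->9, 2->2, 19->10, 6->5, 8->7, 9->8, 4->3, 7->6
rank(y): 16->9, 18->10, 1->1, 4->3, 7->5, 3->2, 11->8, 6->4, 9->6, 10->7
Step 2: d_i = R_x(i) - R_y(i); compute d_i^2.
  (1-9)^2=64, (4-10)^2=36, (9-1)^2=64, (2-3)^2=1, (10-5)^2=25, (5-2)^2=9, (7-8)^2=1, (8-4)^2=16, (3-6)^2=9, (6-7)^2=1
sum(d^2) = 226.
Step 3: rho = 1 - 6*226 / (10*(10^2 - 1)) = 1 - 1356/990 = -0.369697.
Step 4: Under H0, t = rho * sqrt((n-2)/(1-rho^2)) = -1.1254 ~ t(8).
Step 5: Two-sided p-value from the t-distribution with 8 df = 0.293050.
Step 6: alpha = 0.1. fail to reject H0.

rho = -0.3697, p = 0.293050, fail to reject H0 at alpha = 0.1.


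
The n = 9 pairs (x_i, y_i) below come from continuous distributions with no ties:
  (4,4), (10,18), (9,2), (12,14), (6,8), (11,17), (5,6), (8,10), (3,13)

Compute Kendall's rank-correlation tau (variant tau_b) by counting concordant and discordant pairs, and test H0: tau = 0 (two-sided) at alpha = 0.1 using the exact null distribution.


Step 1: Enumerate the 36 unordered pairs (i,j) with i<j and classify each by sign(x_j-x_i) * sign(y_j-y_i).
  (1,2):dx=+6,dy=+14->C; (1,3):dx=+5,dy=-2->D; (1,4):dx=+8,dy=+10->C; (1,5):dx=+2,dy=+4->C
  (1,6):dx=+7,dy=+13->C; (1,7):dx=+1,dy=+2->C; (1,8):dx=+4,dy=+6->C; (1,9):dx=-1,dy=+9->D
  (2,3):dx=-1,dy=-16->C; (2,4):dx=+2,dy=-4->D; (2,5):dx=-4,dy=-10->C; (2,6):dx=+1,dy=-1->D
  (2,7):dx=-5,dy=-12->C; (2,8):dx=-2,dy=-8->C; (2,9):dx=-7,dy=-5->C; (3,4):dx=+3,dy=+12->C
  (3,5):dx=-3,dy=+6->D; (3,6):dx=+2,dy=+15->C; (3,7):dx=-4,dy=+4->D; (3,8):dx=-1,dy=+8->D
  (3,9):dx=-6,dy=+11->D; (4,5):dx=-6,dy=-6->C; (4,6):dx=-1,dy=+3->D; (4,7):dx=-7,dy=-8->C
  (4,8):dx=-4,dy=-4->C; (4,9):dx=-9,dy=-1->C; (5,6):dx=+5,dy=+9->C; (5,7):dx=-1,dy=-2->C
  (5,8):dx=+2,dy=+2->C; (5,9):dx=-3,dy=+5->D; (6,7):dx=-6,dy=-11->C; (6,8):dx=-3,dy=-7->C
  (6,9):dx=-8,dy=-4->C; (7,8):dx=+3,dy=+4->C; (7,9):dx=-2,dy=+7->D; (8,9):dx=-5,dy=+3->D
Step 2: C = 24, D = 12, total pairs = 36.
Step 3: tau = (C - D)/(n(n-1)/2) = (24 - 12)/36 = 0.333333.
Step 4: Exact two-sided p-value (enumerate n! = 362880 permutations of y under H0): p = 0.259518.
Step 5: alpha = 0.1. fail to reject H0.

tau_b = 0.3333 (C=24, D=12), p = 0.259518, fail to reject H0.


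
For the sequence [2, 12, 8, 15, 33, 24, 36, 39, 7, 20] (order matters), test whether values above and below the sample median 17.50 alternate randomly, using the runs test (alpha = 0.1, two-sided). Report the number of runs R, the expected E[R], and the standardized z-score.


Step 1: Compute median = 17.50; label A = above, B = below.
Labels in order: BBBBAAAABA  (n_A = 5, n_B = 5)
Step 2: Count runs R = 4.
Step 3: Under H0 (random ordering), E[R] = 2*n_A*n_B/(n_A+n_B) + 1 = 2*5*5/10 + 1 = 6.0000.
        Var[R] = 2*n_A*n_B*(2*n_A*n_B - n_A - n_B) / ((n_A+n_B)^2 * (n_A+n_B-1)) = 2000/900 = 2.2222.
        SD[R] = 1.4907.
Step 4: Continuity-corrected z = (R + 0.5 - E[R]) / SD[R] = (4 + 0.5 - 6.0000) / 1.4907 = -1.0062.
Step 5: Two-sided p-value via normal approximation = 2*(1 - Phi(|z|)) = 0.314305.
Step 6: alpha = 0.1. fail to reject H0.

R = 4, z = -1.0062, p = 0.314305, fail to reject H0.


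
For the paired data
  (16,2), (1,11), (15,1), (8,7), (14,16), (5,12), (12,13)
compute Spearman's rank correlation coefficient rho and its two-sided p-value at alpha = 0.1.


Step 1: Rank x and y separately (midranks; no ties here).
rank(x): 16->7, 1->1, 15->6, 8->3, 14->5, 5->2, 12->4
rank(y): 2->2, 11->4, 1->1, 7->3, 16->7, 12->5, 13->6
Step 2: d_i = R_x(i) - R_y(i); compute d_i^2.
  (7-2)^2=25, (1-4)^2=9, (6-1)^2=25, (3-3)^2=0, (5-7)^2=4, (2-5)^2=9, (4-6)^2=4
sum(d^2) = 76.
Step 3: rho = 1 - 6*76 / (7*(7^2 - 1)) = 1 - 456/336 = -0.357143.
Step 4: Under H0, t = rho * sqrt((n-2)/(1-rho^2)) = -0.8550 ~ t(5).
Step 5: Two-sided p-value from the t-distribution with 5 df = 0.431611.
Step 6: alpha = 0.1. fail to reject H0.

rho = -0.3571, p = 0.431611, fail to reject H0 at alpha = 0.1.


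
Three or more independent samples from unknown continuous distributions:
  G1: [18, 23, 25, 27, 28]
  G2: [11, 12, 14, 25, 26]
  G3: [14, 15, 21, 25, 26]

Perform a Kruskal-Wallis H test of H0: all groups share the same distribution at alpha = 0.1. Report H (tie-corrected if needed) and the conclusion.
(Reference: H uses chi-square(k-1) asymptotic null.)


Step 1: Combine all N = 15 observations and assign midranks.
sorted (value, group, rank): (11,G2,1), (12,G2,2), (14,G2,3.5), (14,G3,3.5), (15,G3,5), (18,G1,6), (21,G3,7), (23,G1,8), (25,G1,10), (25,G2,10), (25,G3,10), (26,G2,12.5), (26,G3,12.5), (27,G1,14), (28,G1,15)
Step 2: Sum ranks within each group.
R_1 = 53 (n_1 = 5)
R_2 = 29 (n_2 = 5)
R_3 = 38 (n_3 = 5)
Step 3: H = 12/(N(N+1)) * sum(R_i^2/n_i) - 3(N+1)
     = 12/(15*16) * (53^2/5 + 29^2/5 + 38^2/5) - 3*16
     = 0.050000 * 1018.8 - 48
     = 2.940000.
Step 4: Ties present; correction factor C = 1 - 36/(15^3 - 15) = 0.989286. Corrected H = 2.940000 / 0.989286 = 2.971841.
Step 5: Under H0, H ~ chi^2(2); p-value = 0.226294.
Step 6: alpha = 0.1. fail to reject H0.

H = 2.9718, df = 2, p = 0.226294, fail to reject H0.


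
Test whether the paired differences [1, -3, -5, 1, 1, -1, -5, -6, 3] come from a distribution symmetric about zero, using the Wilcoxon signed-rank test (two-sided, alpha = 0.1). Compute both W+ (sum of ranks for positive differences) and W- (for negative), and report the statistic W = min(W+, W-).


Step 1: Drop any zero differences (none here) and take |d_i|.
|d| = [1, 3, 5, 1, 1, 1, 5, 6, 3]
Step 2: Midrank |d_i| (ties get averaged ranks).
ranks: |1|->2.5, |3|->5.5, |5|->7.5, |1|->2.5, |1|->2.5, |1|->2.5, |5|->7.5, |6|->9, |3|->5.5
Step 3: Attach original signs; sum ranks with positive sign and with negative sign.
W+ = 2.5 + 2.5 + 2.5 + 5.5 = 13
W- = 5.5 + 7.5 + 2.5 + 7.5 + 9 = 32
(Check: W+ + W- = 45 should equal n(n+1)/2 = 45.)
Step 4: Test statistic W = min(W+, W-) = 13.
Step 5: Ties in |d|, so use the tie-corrected normal approximation.
        E[W] = n(n+1)/4 = 9*10/4 = 22.5.
        Tie groups: |d|=1 (t=4), |d|=3 (t=2), |d|=5 (t=2); sum(t^3 - t) = 72.
        Var[W] = n(n+1)(2n+1)/24 - sum(t^3-t)/48 = 1710/24 - 72/48 = 69.75.
        z = (W - E[W]) / sqrt(Var[W]) = (13 - 22.5) / 8.3516 = -1.1375.
        Two-sided p = 2*Phi(z) = 0.255329.
Step 6: alpha = 0.1. fail to reject H0.

W+ = 13, W- = 32, W = min = 13, p = 0.255329, fail to reject H0.


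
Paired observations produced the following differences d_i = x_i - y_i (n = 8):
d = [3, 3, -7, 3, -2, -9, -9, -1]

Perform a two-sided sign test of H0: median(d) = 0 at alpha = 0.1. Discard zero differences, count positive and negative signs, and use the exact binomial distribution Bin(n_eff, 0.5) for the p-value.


Step 1: Discard zero differences. Original n = 8; n_eff = number of nonzero differences = 8.
Nonzero differences (with sign): +3, +3, -7, +3, -2, -9, -9, -1
Step 2: Count signs: positive = 3, negative = 5.
Step 3: Under H0: P(positive) = 0.5, so the number of positives S ~ Bin(8, 0.5).
Step 4: Two-sided exact p-value = sum of Bin(8,0.5) probabilities at or below the observed probability = 0.726562.
Step 5: alpha = 0.1. fail to reject H0.

n_eff = 8, pos = 3, neg = 5, p = 0.726562, fail to reject H0.


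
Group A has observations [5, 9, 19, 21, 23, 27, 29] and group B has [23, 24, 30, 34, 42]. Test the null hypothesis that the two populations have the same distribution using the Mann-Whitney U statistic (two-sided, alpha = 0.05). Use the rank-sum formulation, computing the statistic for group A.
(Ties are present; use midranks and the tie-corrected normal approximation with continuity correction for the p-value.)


Step 1: Combine and sort all 12 observations; assign midranks.
sorted (value, group): (5,X), (9,X), (19,X), (21,X), (23,X), (23,Y), (24,Y), (27,X), (29,X), (30,Y), (34,Y), (42,Y)
ranks: 5->1, 9->2, 19->3, 21->4, 23->5.5, 23->5.5, 24->7, 27->8, 29->9, 30->10, 34->11, 42->12
Step 2: Rank sum for X: R1 = 1 + 2 + 3 + 4 + 5.5 + 8 + 9 = 32.5.
Step 3: U_X = R1 - n1(n1+1)/2 = 32.5 - 7*8/2 = 32.5 - 28 = 4.5.
       U_Y = n1*n2 - U_X = 35 - 4.5 = 30.5.
Step 4: Ties are present, so use the tie-corrected normal approximation (with continuity correction) for the p-value.
Step 5: p-value = 0.041997; compare to alpha = 0.05. reject H0.

U_X = 4.5, p = 0.041997, reject H0 at alpha = 0.05.


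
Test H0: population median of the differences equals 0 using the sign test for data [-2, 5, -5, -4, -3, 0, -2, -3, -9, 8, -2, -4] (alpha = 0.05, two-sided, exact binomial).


Step 1: Discard zero differences. Original n = 12; n_eff = number of nonzero differences = 11.
Nonzero differences (with sign): -2, +5, -5, -4, -3, -2, -3, -9, +8, -2, -4
Step 2: Count signs: positive = 2, negative = 9.
Step 3: Under H0: P(positive) = 0.5, so the number of positives S ~ Bin(11, 0.5).
Step 4: Two-sided exact p-value = sum of Bin(11,0.5) probabilities at or below the observed probability = 0.065430.
Step 5: alpha = 0.05. fail to reject H0.

n_eff = 11, pos = 2, neg = 9, p = 0.065430, fail to reject H0.


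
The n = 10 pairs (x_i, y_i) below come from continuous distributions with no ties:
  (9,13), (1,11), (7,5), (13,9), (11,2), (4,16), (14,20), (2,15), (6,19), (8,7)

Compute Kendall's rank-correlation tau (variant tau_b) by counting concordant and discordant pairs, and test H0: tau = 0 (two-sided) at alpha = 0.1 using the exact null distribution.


Step 1: Enumerate the 45 unordered pairs (i,j) with i<j and classify each by sign(x_j-x_i) * sign(y_j-y_i).
  (1,2):dx=-8,dy=-2->C; (1,3):dx=-2,dy=-8->C; (1,4):dx=+4,dy=-4->D; (1,5):dx=+2,dy=-11->D
  (1,6):dx=-5,dy=+3->D; (1,7):dx=+5,dy=+7->C; (1,8):dx=-7,dy=+2->D; (1,9):dx=-3,dy=+6->D
  (1,10):dx=-1,dy=-6->C; (2,3):dx=+6,dy=-6->D; (2,4):dx=+12,dy=-2->D; (2,5):dx=+10,dy=-9->D
  (2,6):dx=+3,dy=+5->C; (2,7):dx=+13,dy=+9->C; (2,8):dx=+1,dy=+4->C; (2,9):dx=+5,dy=+8->C
  (2,10):dx=+7,dy=-4->D; (3,4):dx=+6,dy=+4->C; (3,5):dx=+4,dy=-3->D; (3,6):dx=-3,dy=+11->D
  (3,7):dx=+7,dy=+15->C; (3,8):dx=-5,dy=+10->D; (3,9):dx=-1,dy=+14->D; (3,10):dx=+1,dy=+2->C
  (4,5):dx=-2,dy=-7->C; (4,6):dx=-9,dy=+7->D; (4,7):dx=+1,dy=+11->C; (4,8):dx=-11,dy=+6->D
  (4,9):dx=-7,dy=+10->D; (4,10):dx=-5,dy=-2->C; (5,6):dx=-7,dy=+14->D; (5,7):dx=+3,dy=+18->C
  (5,8):dx=-9,dy=+13->D; (5,9):dx=-5,dy=+17->D; (5,10):dx=-3,dy=+5->D; (6,7):dx=+10,dy=+4->C
  (6,8):dx=-2,dy=-1->C; (6,9):dx=+2,dy=+3->C; (6,10):dx=+4,dy=-9->D; (7,8):dx=-12,dy=-5->C
  (7,9):dx=-8,dy=-1->C; (7,10):dx=-6,dy=-13->C; (8,9):dx=+4,dy=+4->C; (8,10):dx=+6,dy=-8->D
  (9,10):dx=+2,dy=-12->D
Step 2: C = 22, D = 23, total pairs = 45.
Step 3: tau = (C - D)/(n(n-1)/2) = (22 - 23)/45 = -0.022222.
Step 4: Exact two-sided p-value (enumerate n! = 3628800 permutations of y under H0): p = 1.000000.
Step 5: alpha = 0.1. fail to reject H0.

tau_b = -0.0222 (C=22, D=23), p = 1.000000, fail to reject H0.


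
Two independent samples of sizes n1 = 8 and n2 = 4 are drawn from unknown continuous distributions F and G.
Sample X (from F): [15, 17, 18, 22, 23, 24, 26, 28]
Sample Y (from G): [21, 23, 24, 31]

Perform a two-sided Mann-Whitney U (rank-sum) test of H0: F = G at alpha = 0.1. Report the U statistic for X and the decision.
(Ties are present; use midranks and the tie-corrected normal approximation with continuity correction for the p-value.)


Step 1: Combine and sort all 12 observations; assign midranks.
sorted (value, group): (15,X), (17,X), (18,X), (21,Y), (22,X), (23,X), (23,Y), (24,X), (24,Y), (26,X), (28,X), (31,Y)
ranks: 15->1, 17->2, 18->3, 21->4, 22->5, 23->6.5, 23->6.5, 24->8.5, 24->8.5, 26->10, 28->11, 31->12
Step 2: Rank sum for X: R1 = 1 + 2 + 3 + 5 + 6.5 + 8.5 + 10 + 11 = 47.
Step 3: U_X = R1 - n1(n1+1)/2 = 47 - 8*9/2 = 47 - 36 = 11.
       U_Y = n1*n2 - U_X = 32 - 11 = 21.
Step 4: Ties are present, so use the tie-corrected normal approximation (with continuity correction) for the p-value.
Step 5: p-value = 0.443097; compare to alpha = 0.1. fail to reject H0.

U_X = 11, p = 0.443097, fail to reject H0 at alpha = 0.1.


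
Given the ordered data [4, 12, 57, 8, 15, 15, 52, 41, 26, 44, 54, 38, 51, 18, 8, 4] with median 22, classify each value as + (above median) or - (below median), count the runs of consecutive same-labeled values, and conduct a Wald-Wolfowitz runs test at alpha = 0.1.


Step 1: Compute median = 22; label A = above, B = below.
Labels in order: BBABBBAAAAAAABBB  (n_A = 8, n_B = 8)
Step 2: Count runs R = 5.
Step 3: Under H0 (random ordering), E[R] = 2*n_A*n_B/(n_A+n_B) + 1 = 2*8*8/16 + 1 = 9.0000.
        Var[R] = 2*n_A*n_B*(2*n_A*n_B - n_A - n_B) / ((n_A+n_B)^2 * (n_A+n_B-1)) = 14336/3840 = 3.7333.
        SD[R] = 1.9322.
Step 4: Continuity-corrected z = (R + 0.5 - E[R]) / SD[R] = (5 + 0.5 - 9.0000) / 1.9322 = -1.8114.
Step 5: Two-sided p-value via normal approximation = 2*(1 - Phi(|z|)) = 0.070076.
Step 6: alpha = 0.1. reject H0.

R = 5, z = -1.8114, p = 0.070076, reject H0.


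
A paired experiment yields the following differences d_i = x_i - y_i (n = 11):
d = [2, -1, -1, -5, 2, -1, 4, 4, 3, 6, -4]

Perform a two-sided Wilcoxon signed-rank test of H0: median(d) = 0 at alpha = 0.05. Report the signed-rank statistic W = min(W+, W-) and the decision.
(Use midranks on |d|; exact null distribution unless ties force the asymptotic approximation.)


Step 1: Drop any zero differences (none here) and take |d_i|.
|d| = [2, 1, 1, 5, 2, 1, 4, 4, 3, 6, 4]
Step 2: Midrank |d_i| (ties get averaged ranks).
ranks: |2|->4.5, |1|->2, |1|->2, |5|->10, |2|->4.5, |1|->2, |4|->8, |4|->8, |3|->6, |6|->11, |4|->8
Step 3: Attach original signs; sum ranks with positive sign and with negative sign.
W+ = 4.5 + 4.5 + 8 + 8 + 6 + 11 = 42
W- = 2 + 2 + 10 + 2 + 8 = 24
(Check: W+ + W- = 66 should equal n(n+1)/2 = 66.)
Step 4: Test statistic W = min(W+, W-) = 24.
Step 5: Ties in |d|, so use the tie-corrected normal approximation.
        E[W] = n(n+1)/4 = 11*12/4 = 33.
        Tie groups: |d|=1 (t=3), |d|=2 (t=2), |d|=4 (t=3); sum(t^3 - t) = 54.
        Var[W] = n(n+1)(2n+1)/24 - sum(t^3-t)/48 = 3036/24 - 54/48 = 125.375.
        z = (W - E[W]) / sqrt(Var[W]) = (24 - 33) / 11.1971 = -0.8038.
        Two-sided p = 2*Phi(z) = 0.421524.
Step 6: alpha = 0.05. fail to reject H0.

W+ = 42, W- = 24, W = min = 24, p = 0.421524, fail to reject H0.


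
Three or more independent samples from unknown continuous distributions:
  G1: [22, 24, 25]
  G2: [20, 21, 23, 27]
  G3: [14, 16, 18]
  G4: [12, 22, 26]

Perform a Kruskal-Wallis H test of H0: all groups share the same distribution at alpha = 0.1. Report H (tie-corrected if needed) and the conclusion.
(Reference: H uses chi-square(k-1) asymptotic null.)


Step 1: Combine all N = 13 observations and assign midranks.
sorted (value, group, rank): (12,G4,1), (14,G3,2), (16,G3,3), (18,G3,4), (20,G2,5), (21,G2,6), (22,G1,7.5), (22,G4,7.5), (23,G2,9), (24,G1,10), (25,G1,11), (26,G4,12), (27,G2,13)
Step 2: Sum ranks within each group.
R_1 = 28.5 (n_1 = 3)
R_2 = 33 (n_2 = 4)
R_3 = 9 (n_3 = 3)
R_4 = 20.5 (n_4 = 3)
Step 3: H = 12/(N(N+1)) * sum(R_i^2/n_i) - 3(N+1)
     = 12/(13*14) * (28.5^2/3 + 33^2/4 + 9^2/3 + 20.5^2/3) - 3*14
     = 0.065934 * 710.083 - 42
     = 4.818681.
Step 4: Ties present; correction factor C = 1 - 6/(13^3 - 13) = 0.997253. Corrected H = 4.818681 / 0.997253 = 4.831956.
Step 5: Under H0, H ~ chi^2(3); p-value = 0.184524.
Step 6: alpha = 0.1. fail to reject H0.

H = 4.8320, df = 3, p = 0.184524, fail to reject H0.


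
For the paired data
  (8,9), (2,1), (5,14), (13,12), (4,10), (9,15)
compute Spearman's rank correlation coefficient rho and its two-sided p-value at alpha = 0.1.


Step 1: Rank x and y separately (midranks; no ties here).
rank(x): 8->4, 2->1, 5->3, 13->6, 4->2, 9->5
rank(y): 9->2, 1->1, 14->5, 12->4, 10->3, 15->6
Step 2: d_i = R_x(i) - R_y(i); compute d_i^2.
  (4-2)^2=4, (1-1)^2=0, (3-5)^2=4, (6-4)^2=4, (2-3)^2=1, (5-6)^2=1
sum(d^2) = 14.
Step 3: rho = 1 - 6*14 / (6*(6^2 - 1)) = 1 - 84/210 = 0.600000.
Step 4: Under H0, t = rho * sqrt((n-2)/(1-rho^2)) = 1.5000 ~ t(4).
Step 5: Two-sided p-value from the t-distribution with 4 df = 0.208000.
Step 6: alpha = 0.1. fail to reject H0.

rho = 0.6000, p = 0.208000, fail to reject H0 at alpha = 0.1.


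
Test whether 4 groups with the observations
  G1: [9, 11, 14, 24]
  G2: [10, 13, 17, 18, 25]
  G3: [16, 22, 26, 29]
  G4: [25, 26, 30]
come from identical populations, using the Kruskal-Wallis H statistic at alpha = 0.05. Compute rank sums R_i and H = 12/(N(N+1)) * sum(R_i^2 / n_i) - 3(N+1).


Step 1: Combine all N = 16 observations and assign midranks.
sorted (value, group, rank): (9,G1,1), (10,G2,2), (11,G1,3), (13,G2,4), (14,G1,5), (16,G3,6), (17,G2,7), (18,G2,8), (22,G3,9), (24,G1,10), (25,G2,11.5), (25,G4,11.5), (26,G3,13.5), (26,G4,13.5), (29,G3,15), (30,G4,16)
Step 2: Sum ranks within each group.
R_1 = 19 (n_1 = 4)
R_2 = 32.5 (n_2 = 5)
R_3 = 43.5 (n_3 = 4)
R_4 = 41 (n_4 = 3)
Step 3: H = 12/(N(N+1)) * sum(R_i^2/n_i) - 3(N+1)
     = 12/(16*17) * (19^2/4 + 32.5^2/5 + 43.5^2/4 + 41^2/3) - 3*17
     = 0.044118 * 1334.9 - 51
     = 7.892463.
Step 4: Ties present; correction factor C = 1 - 12/(16^3 - 16) = 0.997059. Corrected H = 7.892463 / 0.997059 = 7.915745.
Step 5: Under H0, H ~ chi^2(3); p-value = 0.047785.
Step 6: alpha = 0.05. reject H0.

H = 7.9157, df = 3, p = 0.047785, reject H0.


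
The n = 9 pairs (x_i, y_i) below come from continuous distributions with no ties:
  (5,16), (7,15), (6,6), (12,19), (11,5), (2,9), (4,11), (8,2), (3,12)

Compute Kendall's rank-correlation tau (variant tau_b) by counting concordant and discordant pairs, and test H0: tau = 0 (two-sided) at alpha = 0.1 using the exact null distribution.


Step 1: Enumerate the 36 unordered pairs (i,j) with i<j and classify each by sign(x_j-x_i) * sign(y_j-y_i).
  (1,2):dx=+2,dy=-1->D; (1,3):dx=+1,dy=-10->D; (1,4):dx=+7,dy=+3->C; (1,5):dx=+6,dy=-11->D
  (1,6):dx=-3,dy=-7->C; (1,7):dx=-1,dy=-5->C; (1,8):dx=+3,dy=-14->D; (1,9):dx=-2,dy=-4->C
  (2,3):dx=-1,dy=-9->C; (2,4):dx=+5,dy=+4->C; (2,5):dx=+4,dy=-10->D; (2,6):dx=-5,dy=-6->C
  (2,7):dx=-3,dy=-4->C; (2,8):dx=+1,dy=-13->D; (2,9):dx=-4,dy=-3->C; (3,4):dx=+6,dy=+13->C
  (3,5):dx=+5,dy=-1->D; (3,6):dx=-4,dy=+3->D; (3,7):dx=-2,dy=+5->D; (3,8):dx=+2,dy=-4->D
  (3,9):dx=-3,dy=+6->D; (4,5):dx=-1,dy=-14->C; (4,6):dx=-10,dy=-10->C; (4,7):dx=-8,dy=-8->C
  (4,8):dx=-4,dy=-17->C; (4,9):dx=-9,dy=-7->C; (5,6):dx=-9,dy=+4->D; (5,7):dx=-7,dy=+6->D
  (5,8):dx=-3,dy=-3->C; (5,9):dx=-8,dy=+7->D; (6,7):dx=+2,dy=+2->C; (6,8):dx=+6,dy=-7->D
  (6,9):dx=+1,dy=+3->C; (7,8):dx=+4,dy=-9->D; (7,9):dx=-1,dy=+1->D; (8,9):dx=-5,dy=+10->D
Step 2: C = 18, D = 18, total pairs = 36.
Step 3: tau = (C - D)/(n(n-1)/2) = (18 - 18)/36 = 0.000000.
Step 4: Exact two-sided p-value (enumerate n! = 362880 permutations of y under H0): p = 1.000000.
Step 5: alpha = 0.1. fail to reject H0.

tau_b = 0.0000 (C=18, D=18), p = 1.000000, fail to reject H0.


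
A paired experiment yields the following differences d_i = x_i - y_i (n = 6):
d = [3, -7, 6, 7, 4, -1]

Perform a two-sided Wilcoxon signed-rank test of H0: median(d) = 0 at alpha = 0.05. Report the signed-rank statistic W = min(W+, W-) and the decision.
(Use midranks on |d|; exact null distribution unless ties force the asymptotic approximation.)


Step 1: Drop any zero differences (none here) and take |d_i|.
|d| = [3, 7, 6, 7, 4, 1]
Step 2: Midrank |d_i| (ties get averaged ranks).
ranks: |3|->2, |7|->5.5, |6|->4, |7|->5.5, |4|->3, |1|->1
Step 3: Attach original signs; sum ranks with positive sign and with negative sign.
W+ = 2 + 4 + 5.5 + 3 = 14.5
W- = 5.5 + 1 = 6.5
(Check: W+ + W- = 21 should equal n(n+1)/2 = 21.)
Step 4: Test statistic W = min(W+, W-) = 6.5.
Step 5: Ties in |d|, so use the tie-corrected normal approximation.
        E[W] = n(n+1)/4 = 6*7/4 = 10.5.
        Tie groups: |d|=7 (t=2); sum(t^3 - t) = 6.
        Var[W] = n(n+1)(2n+1)/24 - sum(t^3-t)/48 = 546/24 - 6/48 = 22.625.
        z = (W - E[W]) / sqrt(Var[W]) = (6.5 - 10.5) / 4.7566 = -0.8409.
        Two-sided p = 2*Phi(z) = 0.400381.
Step 6: alpha = 0.05. fail to reject H0.

W+ = 14.5, W- = 6.5, W = min = 6.5, p = 0.400381, fail to reject H0.


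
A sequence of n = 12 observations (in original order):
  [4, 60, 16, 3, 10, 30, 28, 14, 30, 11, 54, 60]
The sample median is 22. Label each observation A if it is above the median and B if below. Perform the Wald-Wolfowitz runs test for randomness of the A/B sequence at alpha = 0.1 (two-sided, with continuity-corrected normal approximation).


Step 1: Compute median = 22; label A = above, B = below.
Labels in order: BABBBAABABAA  (n_A = 6, n_B = 6)
Step 2: Count runs R = 8.
Step 3: Under H0 (random ordering), E[R] = 2*n_A*n_B/(n_A+n_B) + 1 = 2*6*6/12 + 1 = 7.0000.
        Var[R] = 2*n_A*n_B*(2*n_A*n_B - n_A - n_B) / ((n_A+n_B)^2 * (n_A+n_B-1)) = 4320/1584 = 2.7273.
        SD[R] = 1.6514.
Step 4: Continuity-corrected z = (R - 0.5 - E[R]) / SD[R] = (8 - 0.5 - 7.0000) / 1.6514 = 0.3028.
Step 5: Two-sided p-value via normal approximation = 2*(1 - Phi(|z|)) = 0.762069.
Step 6: alpha = 0.1. fail to reject H0.

R = 8, z = 0.3028, p = 0.762069, fail to reject H0.


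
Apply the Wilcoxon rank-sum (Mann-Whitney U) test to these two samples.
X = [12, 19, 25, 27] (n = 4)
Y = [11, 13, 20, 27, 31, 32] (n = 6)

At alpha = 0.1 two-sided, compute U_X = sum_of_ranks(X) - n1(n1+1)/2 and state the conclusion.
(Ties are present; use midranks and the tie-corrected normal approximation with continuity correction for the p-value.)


Step 1: Combine and sort all 10 observations; assign midranks.
sorted (value, group): (11,Y), (12,X), (13,Y), (19,X), (20,Y), (25,X), (27,X), (27,Y), (31,Y), (32,Y)
ranks: 11->1, 12->2, 13->3, 19->4, 20->5, 25->6, 27->7.5, 27->7.5, 31->9, 32->10
Step 2: Rank sum for X: R1 = 2 + 4 + 6 + 7.5 = 19.5.
Step 3: U_X = R1 - n1(n1+1)/2 = 19.5 - 4*5/2 = 19.5 - 10 = 9.5.
       U_Y = n1*n2 - U_X = 24 - 9.5 = 14.5.
Step 4: Ties are present, so use the tie-corrected normal approximation (with continuity correction) for the p-value.
Step 5: p-value = 0.668870; compare to alpha = 0.1. fail to reject H0.

U_X = 9.5, p = 0.668870, fail to reject H0 at alpha = 0.1.


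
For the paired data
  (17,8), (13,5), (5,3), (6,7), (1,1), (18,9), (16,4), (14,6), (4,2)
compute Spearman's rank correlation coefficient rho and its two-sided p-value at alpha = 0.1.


Step 1: Rank x and y separately (midranks; no ties here).
rank(x): 17->8, 13->5, 5->3, 6->4, 1->1, 18->9, 16->7, 14->6, 4->2
rank(y): 8->8, 5->5, 3->3, 7->7, 1->1, 9->9, 4->4, 6->6, 2->2
Step 2: d_i = R_x(i) - R_y(i); compute d_i^2.
  (8-8)^2=0, (5-5)^2=0, (3-3)^2=0, (4-7)^2=9, (1-1)^2=0, (9-9)^2=0, (7-4)^2=9, (6-6)^2=0, (2-2)^2=0
sum(d^2) = 18.
Step 3: rho = 1 - 6*18 / (9*(9^2 - 1)) = 1 - 108/720 = 0.850000.
Step 4: Under H0, t = rho * sqrt((n-2)/(1-rho^2)) = 4.2691 ~ t(7).
Step 5: Two-sided p-value from the t-distribution with 7 df = 0.003705.
Step 6: alpha = 0.1. reject H0.

rho = 0.8500, p = 0.003705, reject H0 at alpha = 0.1.


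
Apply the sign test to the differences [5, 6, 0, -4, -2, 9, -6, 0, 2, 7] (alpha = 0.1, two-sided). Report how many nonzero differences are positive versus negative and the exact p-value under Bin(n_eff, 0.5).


Step 1: Discard zero differences. Original n = 10; n_eff = number of nonzero differences = 8.
Nonzero differences (with sign): +5, +6, -4, -2, +9, -6, +2, +7
Step 2: Count signs: positive = 5, negative = 3.
Step 3: Under H0: P(positive) = 0.5, so the number of positives S ~ Bin(8, 0.5).
Step 4: Two-sided exact p-value = sum of Bin(8,0.5) probabilities at or below the observed probability = 0.726562.
Step 5: alpha = 0.1. fail to reject H0.

n_eff = 8, pos = 5, neg = 3, p = 0.726562, fail to reject H0.


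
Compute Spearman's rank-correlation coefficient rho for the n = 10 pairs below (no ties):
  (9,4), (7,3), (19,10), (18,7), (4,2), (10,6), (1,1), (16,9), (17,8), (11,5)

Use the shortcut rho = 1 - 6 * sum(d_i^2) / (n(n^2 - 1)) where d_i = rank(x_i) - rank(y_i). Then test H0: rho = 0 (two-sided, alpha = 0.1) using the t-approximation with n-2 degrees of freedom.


Step 1: Rank x and y separately (midranks; no ties here).
rank(x): 9->4, 7->3, 19->10, 18->9, 4->2, 10->5, 1->1, 16->7, 17->8, 11->6
rank(y): 4->4, 3->3, 10->10, 7->7, 2->2, 6->6, 1->1, 9->9, 8->8, 5->5
Step 2: d_i = R_x(i) - R_y(i); compute d_i^2.
  (4-4)^2=0, (3-3)^2=0, (10-10)^2=0, (9-7)^2=4, (2-2)^2=0, (5-6)^2=1, (1-1)^2=0, (7-9)^2=4, (8-8)^2=0, (6-5)^2=1
sum(d^2) = 10.
Step 3: rho = 1 - 6*10 / (10*(10^2 - 1)) = 1 - 60/990 = 0.939394.
Step 4: Under H0, t = rho * sqrt((n-2)/(1-rho^2)) = 7.7500 ~ t(8).
Step 5: Two-sided p-value from the t-distribution with 8 df = 0.000055.
Step 6: alpha = 0.1. reject H0.

rho = 0.9394, p = 0.000055, reject H0 at alpha = 0.1.


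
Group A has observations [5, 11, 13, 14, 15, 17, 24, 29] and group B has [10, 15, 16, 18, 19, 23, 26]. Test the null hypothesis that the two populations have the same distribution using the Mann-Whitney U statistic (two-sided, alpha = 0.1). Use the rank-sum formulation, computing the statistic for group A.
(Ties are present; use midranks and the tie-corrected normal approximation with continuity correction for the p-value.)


Step 1: Combine and sort all 15 observations; assign midranks.
sorted (value, group): (5,X), (10,Y), (11,X), (13,X), (14,X), (15,X), (15,Y), (16,Y), (17,X), (18,Y), (19,Y), (23,Y), (24,X), (26,Y), (29,X)
ranks: 5->1, 10->2, 11->3, 13->4, 14->5, 15->6.5, 15->6.5, 16->8, 17->9, 18->10, 19->11, 23->12, 24->13, 26->14, 29->15
Step 2: Rank sum for X: R1 = 1 + 3 + 4 + 5 + 6.5 + 9 + 13 + 15 = 56.5.
Step 3: U_X = R1 - n1(n1+1)/2 = 56.5 - 8*9/2 = 56.5 - 36 = 20.5.
       U_Y = n1*n2 - U_X = 56 - 20.5 = 35.5.
Step 4: Ties are present, so use the tie-corrected normal approximation (with continuity correction) for the p-value.
Step 5: p-value = 0.417471; compare to alpha = 0.1. fail to reject H0.

U_X = 20.5, p = 0.417471, fail to reject H0 at alpha = 0.1.


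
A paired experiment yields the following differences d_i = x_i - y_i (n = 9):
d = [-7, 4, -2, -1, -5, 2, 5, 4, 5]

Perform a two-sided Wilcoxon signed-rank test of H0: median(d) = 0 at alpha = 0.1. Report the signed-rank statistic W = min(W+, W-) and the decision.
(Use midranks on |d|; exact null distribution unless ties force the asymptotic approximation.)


Step 1: Drop any zero differences (none here) and take |d_i|.
|d| = [7, 4, 2, 1, 5, 2, 5, 4, 5]
Step 2: Midrank |d_i| (ties get averaged ranks).
ranks: |7|->9, |4|->4.5, |2|->2.5, |1|->1, |5|->7, |2|->2.5, |5|->7, |4|->4.5, |5|->7
Step 3: Attach original signs; sum ranks with positive sign and with negative sign.
W+ = 4.5 + 2.5 + 7 + 4.5 + 7 = 25.5
W- = 9 + 2.5 + 1 + 7 = 19.5
(Check: W+ + W- = 45 should equal n(n+1)/2 = 45.)
Step 4: Test statistic W = min(W+, W-) = 19.5.
Step 5: Ties in |d|, so use the tie-corrected normal approximation.
        E[W] = n(n+1)/4 = 9*10/4 = 22.5.
        Tie groups: |d|=2 (t=2), |d|=4 (t=2), |d|=5 (t=3); sum(t^3 - t) = 36.
        Var[W] = n(n+1)(2n+1)/24 - sum(t^3-t)/48 = 1710/24 - 36/48 = 70.5.
        z = (W - E[W]) / sqrt(Var[W]) = (19.5 - 22.5) / 8.3964 = -0.3573.
        Two-sided p = 2*Phi(z) = 0.720871.
Step 6: alpha = 0.1. fail to reject H0.

W+ = 25.5, W- = 19.5, W = min = 19.5, p = 0.720871, fail to reject H0.


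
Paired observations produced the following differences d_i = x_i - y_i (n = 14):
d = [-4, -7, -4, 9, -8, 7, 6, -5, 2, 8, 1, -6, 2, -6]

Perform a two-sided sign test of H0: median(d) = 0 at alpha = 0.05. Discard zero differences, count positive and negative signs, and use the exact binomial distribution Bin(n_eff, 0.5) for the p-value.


Step 1: Discard zero differences. Original n = 14; n_eff = number of nonzero differences = 14.
Nonzero differences (with sign): -4, -7, -4, +9, -8, +7, +6, -5, +2, +8, +1, -6, +2, -6
Step 2: Count signs: positive = 7, negative = 7.
Step 3: Under H0: P(positive) = 0.5, so the number of positives S ~ Bin(14, 0.5).
Step 4: Two-sided exact p-value = sum of Bin(14,0.5) probabilities at or below the observed probability = 1.000000.
Step 5: alpha = 0.05. fail to reject H0.

n_eff = 14, pos = 7, neg = 7, p = 1.000000, fail to reject H0.


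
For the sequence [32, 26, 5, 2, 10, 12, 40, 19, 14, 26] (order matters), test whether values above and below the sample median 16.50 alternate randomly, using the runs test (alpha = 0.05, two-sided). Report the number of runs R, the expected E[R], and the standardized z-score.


Step 1: Compute median = 16.50; label A = above, B = below.
Labels in order: AABBBBAABA  (n_A = 5, n_B = 5)
Step 2: Count runs R = 5.
Step 3: Under H0 (random ordering), E[R] = 2*n_A*n_B/(n_A+n_B) + 1 = 2*5*5/10 + 1 = 6.0000.
        Var[R] = 2*n_A*n_B*(2*n_A*n_B - n_A - n_B) / ((n_A+n_B)^2 * (n_A+n_B-1)) = 2000/900 = 2.2222.
        SD[R] = 1.4907.
Step 4: Continuity-corrected z = (R + 0.5 - E[R]) / SD[R] = (5 + 0.5 - 6.0000) / 1.4907 = -0.3354.
Step 5: Two-sided p-value via normal approximation = 2*(1 - Phi(|z|)) = 0.737316.
Step 6: alpha = 0.05. fail to reject H0.

R = 5, z = -0.3354, p = 0.737316, fail to reject H0.


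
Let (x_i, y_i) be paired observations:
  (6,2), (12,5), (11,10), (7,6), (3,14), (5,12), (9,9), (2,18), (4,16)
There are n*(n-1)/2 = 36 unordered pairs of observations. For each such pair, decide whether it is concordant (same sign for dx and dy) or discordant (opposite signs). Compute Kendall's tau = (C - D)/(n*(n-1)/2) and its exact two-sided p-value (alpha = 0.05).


Step 1: Enumerate the 36 unordered pairs (i,j) with i<j and classify each by sign(x_j-x_i) * sign(y_j-y_i).
  (1,2):dx=+6,dy=+3->C; (1,3):dx=+5,dy=+8->C; (1,4):dx=+1,dy=+4->C; (1,5):dx=-3,dy=+12->D
  (1,6):dx=-1,dy=+10->D; (1,7):dx=+3,dy=+7->C; (1,8):dx=-4,dy=+16->D; (1,9):dx=-2,dy=+14->D
  (2,3):dx=-1,dy=+5->D; (2,4):dx=-5,dy=+1->D; (2,5):dx=-9,dy=+9->D; (2,6):dx=-7,dy=+7->D
  (2,7):dx=-3,dy=+4->D; (2,8):dx=-10,dy=+13->D; (2,9):dx=-8,dy=+11->D; (3,4):dx=-4,dy=-4->C
  (3,5):dx=-8,dy=+4->D; (3,6):dx=-6,dy=+2->D; (3,7):dx=-2,dy=-1->C; (3,8):dx=-9,dy=+8->D
  (3,9):dx=-7,dy=+6->D; (4,5):dx=-4,dy=+8->D; (4,6):dx=-2,dy=+6->D; (4,7):dx=+2,dy=+3->C
  (4,8):dx=-5,dy=+12->D; (4,9):dx=-3,dy=+10->D; (5,6):dx=+2,dy=-2->D; (5,7):dx=+6,dy=-5->D
  (5,8):dx=-1,dy=+4->D; (5,9):dx=+1,dy=+2->C; (6,7):dx=+4,dy=-3->D; (6,8):dx=-3,dy=+6->D
  (6,9):dx=-1,dy=+4->D; (7,8):dx=-7,dy=+9->D; (7,9):dx=-5,dy=+7->D; (8,9):dx=+2,dy=-2->D
Step 2: C = 8, D = 28, total pairs = 36.
Step 3: tau = (C - D)/(n(n-1)/2) = (8 - 28)/36 = -0.555556.
Step 4: Exact two-sided p-value (enumerate n! = 362880 permutations of y under H0): p = 0.044615.
Step 5: alpha = 0.05. reject H0.

tau_b = -0.5556 (C=8, D=28), p = 0.044615, reject H0.


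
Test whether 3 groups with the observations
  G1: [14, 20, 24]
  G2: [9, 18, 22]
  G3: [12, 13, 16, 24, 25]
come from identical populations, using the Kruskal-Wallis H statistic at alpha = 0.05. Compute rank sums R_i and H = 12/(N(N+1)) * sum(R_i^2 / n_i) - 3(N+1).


Step 1: Combine all N = 11 observations and assign midranks.
sorted (value, group, rank): (9,G2,1), (12,G3,2), (13,G3,3), (14,G1,4), (16,G3,5), (18,G2,6), (20,G1,7), (22,G2,8), (24,G1,9.5), (24,G3,9.5), (25,G3,11)
Step 2: Sum ranks within each group.
R_1 = 20.5 (n_1 = 3)
R_2 = 15 (n_2 = 3)
R_3 = 30.5 (n_3 = 5)
Step 3: H = 12/(N(N+1)) * sum(R_i^2/n_i) - 3(N+1)
     = 12/(11*12) * (20.5^2/3 + 15^2/3 + 30.5^2/5) - 3*12
     = 0.090909 * 401.133 - 36
     = 0.466667.
Step 4: Ties present; correction factor C = 1 - 6/(11^3 - 11) = 0.995455. Corrected H = 0.466667 / 0.995455 = 0.468798.
Step 5: Under H0, H ~ chi^2(2); p-value = 0.791046.
Step 6: alpha = 0.05. fail to reject H0.

H = 0.4688, df = 2, p = 0.791046, fail to reject H0.


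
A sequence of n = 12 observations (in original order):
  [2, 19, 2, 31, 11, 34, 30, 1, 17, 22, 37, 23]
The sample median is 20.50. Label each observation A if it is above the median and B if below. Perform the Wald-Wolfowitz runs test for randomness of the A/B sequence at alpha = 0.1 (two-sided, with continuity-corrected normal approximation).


Step 1: Compute median = 20.50; label A = above, B = below.
Labels in order: BBBABAABBAAA  (n_A = 6, n_B = 6)
Step 2: Count runs R = 6.
Step 3: Under H0 (random ordering), E[R] = 2*n_A*n_B/(n_A+n_B) + 1 = 2*6*6/12 + 1 = 7.0000.
        Var[R] = 2*n_A*n_B*(2*n_A*n_B - n_A - n_B) / ((n_A+n_B)^2 * (n_A+n_B-1)) = 4320/1584 = 2.7273.
        SD[R] = 1.6514.
Step 4: Continuity-corrected z = (R + 0.5 - E[R]) / SD[R] = (6 + 0.5 - 7.0000) / 1.6514 = -0.3028.
Step 5: Two-sided p-value via normal approximation = 2*(1 - Phi(|z|)) = 0.762069.
Step 6: alpha = 0.1. fail to reject H0.

R = 6, z = -0.3028, p = 0.762069, fail to reject H0.


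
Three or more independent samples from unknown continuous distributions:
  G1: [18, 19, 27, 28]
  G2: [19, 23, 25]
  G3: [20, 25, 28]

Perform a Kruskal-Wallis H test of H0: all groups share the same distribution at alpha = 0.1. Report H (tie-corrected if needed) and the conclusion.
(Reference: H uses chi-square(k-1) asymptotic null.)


Step 1: Combine all N = 10 observations and assign midranks.
sorted (value, group, rank): (18,G1,1), (19,G1,2.5), (19,G2,2.5), (20,G3,4), (23,G2,5), (25,G2,6.5), (25,G3,6.5), (27,G1,8), (28,G1,9.5), (28,G3,9.5)
Step 2: Sum ranks within each group.
R_1 = 21 (n_1 = 4)
R_2 = 14 (n_2 = 3)
R_3 = 20 (n_3 = 3)
Step 3: H = 12/(N(N+1)) * sum(R_i^2/n_i) - 3(N+1)
     = 12/(10*11) * (21^2/4 + 14^2/3 + 20^2/3) - 3*11
     = 0.109091 * 308.917 - 33
     = 0.700000.
Step 4: Ties present; correction factor C = 1 - 18/(10^3 - 10) = 0.981818. Corrected H = 0.700000 / 0.981818 = 0.712963.
Step 5: Under H0, H ~ chi^2(2); p-value = 0.700135.
Step 6: alpha = 0.1. fail to reject H0.

H = 0.7130, df = 2, p = 0.700135, fail to reject H0.


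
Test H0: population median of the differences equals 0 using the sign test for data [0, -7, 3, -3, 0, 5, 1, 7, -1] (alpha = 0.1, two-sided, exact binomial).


Step 1: Discard zero differences. Original n = 9; n_eff = number of nonzero differences = 7.
Nonzero differences (with sign): -7, +3, -3, +5, +1, +7, -1
Step 2: Count signs: positive = 4, negative = 3.
Step 3: Under H0: P(positive) = 0.5, so the number of positives S ~ Bin(7, 0.5).
Step 4: Two-sided exact p-value = sum of Bin(7,0.5) probabilities at or below the observed probability = 1.000000.
Step 5: alpha = 0.1. fail to reject H0.

n_eff = 7, pos = 4, neg = 3, p = 1.000000, fail to reject H0.


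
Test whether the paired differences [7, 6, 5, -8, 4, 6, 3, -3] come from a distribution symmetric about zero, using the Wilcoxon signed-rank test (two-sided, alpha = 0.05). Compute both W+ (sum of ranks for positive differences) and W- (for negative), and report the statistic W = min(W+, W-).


Step 1: Drop any zero differences (none here) and take |d_i|.
|d| = [7, 6, 5, 8, 4, 6, 3, 3]
Step 2: Midrank |d_i| (ties get averaged ranks).
ranks: |7|->7, |6|->5.5, |5|->4, |8|->8, |4|->3, |6|->5.5, |3|->1.5, |3|->1.5
Step 3: Attach original signs; sum ranks with positive sign and with negative sign.
W+ = 7 + 5.5 + 4 + 3 + 5.5 + 1.5 = 26.5
W- = 8 + 1.5 = 9.5
(Check: W+ + W- = 36 should equal n(n+1)/2 = 36.)
Step 4: Test statistic W = min(W+, W-) = 9.5.
Step 5: Ties in |d|, so use the tie-corrected normal approximation.
        E[W] = n(n+1)/4 = 8*9/4 = 18.
        Tie groups: |d|=3 (t=2), |d|=6 (t=2); sum(t^3 - t) = 12.
        Var[W] = n(n+1)(2n+1)/24 - sum(t^3-t)/48 = 1224/24 - 12/48 = 50.75.
        z = (W - E[W]) / sqrt(Var[W]) = (9.5 - 18) / 7.1239 = -1.1932.
        Two-sided p = 2*Phi(z) = 0.232804.
Step 6: alpha = 0.05. fail to reject H0.

W+ = 26.5, W- = 9.5, W = min = 9.5, p = 0.232804, fail to reject H0.


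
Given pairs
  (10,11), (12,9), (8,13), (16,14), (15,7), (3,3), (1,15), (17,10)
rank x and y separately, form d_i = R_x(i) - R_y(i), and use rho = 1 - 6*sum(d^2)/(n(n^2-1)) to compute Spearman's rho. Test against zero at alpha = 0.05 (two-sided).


Step 1: Rank x and y separately (midranks; no ties here).
rank(x): 10->4, 12->5, 8->3, 16->7, 15->6, 3->2, 1->1, 17->8
rank(y): 11->5, 9->3, 13->6, 14->7, 7->2, 3->1, 15->8, 10->4
Step 2: d_i = R_x(i) - R_y(i); compute d_i^2.
  (4-5)^2=1, (5-3)^2=4, (3-6)^2=9, (7-7)^2=0, (6-2)^2=16, (2-1)^2=1, (1-8)^2=49, (8-4)^2=16
sum(d^2) = 96.
Step 3: rho = 1 - 6*96 / (8*(8^2 - 1)) = 1 - 576/504 = -0.142857.
Step 4: Under H0, t = rho * sqrt((n-2)/(1-rho^2)) = -0.3536 ~ t(6).
Step 5: Two-sided p-value from the t-distribution with 6 df = 0.735765.
Step 6: alpha = 0.05. fail to reject H0.

rho = -0.1429, p = 0.735765, fail to reject H0 at alpha = 0.05.


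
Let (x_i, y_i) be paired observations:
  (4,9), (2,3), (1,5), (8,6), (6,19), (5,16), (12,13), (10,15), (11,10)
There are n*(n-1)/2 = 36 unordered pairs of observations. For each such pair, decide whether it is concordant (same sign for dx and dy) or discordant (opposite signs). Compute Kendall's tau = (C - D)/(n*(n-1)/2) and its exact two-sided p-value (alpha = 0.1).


Step 1: Enumerate the 36 unordered pairs (i,j) with i<j and classify each by sign(x_j-x_i) * sign(y_j-y_i).
  (1,2):dx=-2,dy=-6->C; (1,3):dx=-3,dy=-4->C; (1,4):dx=+4,dy=-3->D; (1,5):dx=+2,dy=+10->C
  (1,6):dx=+1,dy=+7->C; (1,7):dx=+8,dy=+4->C; (1,8):dx=+6,dy=+6->C; (1,9):dx=+7,dy=+1->C
  (2,3):dx=-1,dy=+2->D; (2,4):dx=+6,dy=+3->C; (2,5):dx=+4,dy=+16->C; (2,6):dx=+3,dy=+13->C
  (2,7):dx=+10,dy=+10->C; (2,8):dx=+8,dy=+12->C; (2,9):dx=+9,dy=+7->C; (3,4):dx=+7,dy=+1->C
  (3,5):dx=+5,dy=+14->C; (3,6):dx=+4,dy=+11->C; (3,7):dx=+11,dy=+8->C; (3,8):dx=+9,dy=+10->C
  (3,9):dx=+10,dy=+5->C; (4,5):dx=-2,dy=+13->D; (4,6):dx=-3,dy=+10->D; (4,7):dx=+4,dy=+7->C
  (4,8):dx=+2,dy=+9->C; (4,9):dx=+3,dy=+4->C; (5,6):dx=-1,dy=-3->C; (5,7):dx=+6,dy=-6->D
  (5,8):dx=+4,dy=-4->D; (5,9):dx=+5,dy=-9->D; (6,7):dx=+7,dy=-3->D; (6,8):dx=+5,dy=-1->D
  (6,9):dx=+6,dy=-6->D; (7,8):dx=-2,dy=+2->D; (7,9):dx=-1,dy=-3->C; (8,9):dx=+1,dy=-5->D
Step 2: C = 24, D = 12, total pairs = 36.
Step 3: tau = (C - D)/(n(n-1)/2) = (24 - 12)/36 = 0.333333.
Step 4: Exact two-sided p-value (enumerate n! = 362880 permutations of y under H0): p = 0.259518.
Step 5: alpha = 0.1. fail to reject H0.

tau_b = 0.3333 (C=24, D=12), p = 0.259518, fail to reject H0.
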